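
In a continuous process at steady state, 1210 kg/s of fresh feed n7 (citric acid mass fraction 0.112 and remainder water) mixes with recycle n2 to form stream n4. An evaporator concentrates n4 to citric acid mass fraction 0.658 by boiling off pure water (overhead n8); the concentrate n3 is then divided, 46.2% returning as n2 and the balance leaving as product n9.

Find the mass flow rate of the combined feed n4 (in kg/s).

1387 kg/s

Overall citric acid balance (none leaves overhead): citric acid in fresh feed = citric acid in product, i.e. 1210×0.112 = (1−0.462)·n3·0.658.
n3 = 135.52/(0.658×0.538) = 382.82 kg/s.
Recycle n2 = 0.462×382.82 = 176.86 kg/s.
Combined feed n4 = 1210 + 176.86 = 1386.9 kg/s.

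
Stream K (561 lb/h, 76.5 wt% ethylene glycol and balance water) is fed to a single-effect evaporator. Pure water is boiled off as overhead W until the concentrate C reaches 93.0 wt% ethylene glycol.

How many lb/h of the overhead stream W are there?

ethylene glycol is conserved: 561×0.765 = 429.17 lb/h all reports to the concentrate.
Concentrate = 429.17/(target fraction) = 461.47 lb/h.
Overhead = 561 − 461.47 = 99.532 lb/h.

99.53 lb/h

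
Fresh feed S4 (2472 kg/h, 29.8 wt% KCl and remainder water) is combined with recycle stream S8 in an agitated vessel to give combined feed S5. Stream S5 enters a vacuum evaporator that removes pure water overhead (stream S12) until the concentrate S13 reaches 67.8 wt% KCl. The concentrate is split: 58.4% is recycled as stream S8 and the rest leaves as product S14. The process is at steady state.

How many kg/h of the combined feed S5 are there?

Overall KCl balance (none leaves overhead): KCl in fresh feed = KCl in product, i.e. 2472×0.298 = (1−0.584)·S13·0.678.
S13 = 736.66/(0.678×0.416) = 2611.8 kg/h.
Recycle S8 = 0.584×2611.8 = 1525.3 kg/h.
Combined feed S5 = 2472 + 1525.3 = 3997.3 kg/h.

3997 kg/h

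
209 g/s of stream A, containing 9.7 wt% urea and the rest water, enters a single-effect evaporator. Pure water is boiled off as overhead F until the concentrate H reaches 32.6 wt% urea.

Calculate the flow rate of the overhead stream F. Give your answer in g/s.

146.8 g/s

urea is conserved: 209×0.097 = 20.273 g/s all reports to the concentrate.
Concentrate = 20.273/(target fraction) = 62.187 g/s.
Overhead = 209 − 62.187 = 146.81 g/s.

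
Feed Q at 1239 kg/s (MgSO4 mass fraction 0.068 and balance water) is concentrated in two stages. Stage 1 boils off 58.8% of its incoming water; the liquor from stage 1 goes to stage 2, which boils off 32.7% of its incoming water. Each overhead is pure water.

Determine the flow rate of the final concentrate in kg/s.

404.4 kg/s

water in feed = 1239×0.932 = 1154.7 kg/s.
After stage 1: water left = (1−0.588)×1154.7 = 475.76; stream total = 560.01 kg/s.
After stage 2: water left = (1−0.327)×475.76 = 320.18; final concentrate = 404.44 kg/s.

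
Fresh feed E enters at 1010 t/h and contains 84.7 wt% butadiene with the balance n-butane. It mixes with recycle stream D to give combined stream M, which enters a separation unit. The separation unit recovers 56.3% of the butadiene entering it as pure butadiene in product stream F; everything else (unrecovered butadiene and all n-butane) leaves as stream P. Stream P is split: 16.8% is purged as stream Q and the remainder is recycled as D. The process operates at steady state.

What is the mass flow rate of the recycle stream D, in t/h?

n-butane enters only via E and leaves only via the purge: 1010×0.153 = 0.168×(n-butane in P), and the separation unit passes all n-butane, so n-butane in M = n-butane in P = 919.82 t/h.
butadiene in M: m_A = 1010×0.847 + (1−0.168)·(1−0.563)·m_A, so m_A = 855.47/0.6364 = 1344.2 t/h.
P = (1−0.563)×1344.2 + 919.82 = 1507.2 t/h.
Recycle D = (1−0.168)×1507.2 = 1254 t/h.

1254 t/h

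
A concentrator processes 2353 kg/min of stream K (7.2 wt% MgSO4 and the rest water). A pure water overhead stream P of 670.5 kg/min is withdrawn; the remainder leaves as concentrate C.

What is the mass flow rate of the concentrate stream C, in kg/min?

1682 kg/min

Concentrate = 2353 − 670.5 = 1682.5 kg/min.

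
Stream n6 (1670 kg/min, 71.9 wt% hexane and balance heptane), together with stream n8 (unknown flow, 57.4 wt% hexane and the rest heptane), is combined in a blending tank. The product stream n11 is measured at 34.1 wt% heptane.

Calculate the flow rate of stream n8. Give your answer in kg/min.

Let n8 be the unknown flow. Total out = 1670 + n8.
heptane balance: 469.27 + 0.426·n8 = 0.341·(1670 + n8)
(0.426 − 0.341)·n8 = 0.341×1670 − 469.27 = 100.2
n8 = 100.2 / 0.085 = 1178.8 kg/min

1179 kg/min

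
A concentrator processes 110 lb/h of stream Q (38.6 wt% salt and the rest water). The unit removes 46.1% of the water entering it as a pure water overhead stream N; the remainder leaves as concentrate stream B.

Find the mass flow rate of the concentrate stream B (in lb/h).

water entering = 110×0.614 = 67.54 lb/h; overhead removed = 0.461×67.54 = 31.136 lb/h.
Concentrate = 110 − 31.136 = 78.864 lb/h.

78.86 lb/h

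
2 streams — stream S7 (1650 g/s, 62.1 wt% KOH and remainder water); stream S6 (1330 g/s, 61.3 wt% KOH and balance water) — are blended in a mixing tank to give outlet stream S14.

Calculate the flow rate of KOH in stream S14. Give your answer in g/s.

KOH out = KOH in = 1650×0.621 + 1330×0.613 = 1839.9 g/s.

1840 g/s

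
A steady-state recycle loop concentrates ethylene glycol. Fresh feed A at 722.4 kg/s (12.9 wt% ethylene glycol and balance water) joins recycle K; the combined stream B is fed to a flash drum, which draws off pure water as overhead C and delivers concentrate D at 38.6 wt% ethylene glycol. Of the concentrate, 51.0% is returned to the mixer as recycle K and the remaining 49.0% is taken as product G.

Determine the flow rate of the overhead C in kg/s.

481 kg/s

Overall ethylene glycol balance (none leaves overhead): ethylene glycol in fresh feed = ethylene glycol in product, i.e. 722.4×0.129 = (1−0.510)·D·0.386.
D = 93.19/(0.386×0.490) = 492.7 kg/s.
Recycle K = 0.510×492.7 = 251.28 kg/s.
Combined feed B = 722.4 + 251.28 = 973.68 kg/s.
Overhead C = B − D = 973.68 − 492.7 = 480.98 kg/s.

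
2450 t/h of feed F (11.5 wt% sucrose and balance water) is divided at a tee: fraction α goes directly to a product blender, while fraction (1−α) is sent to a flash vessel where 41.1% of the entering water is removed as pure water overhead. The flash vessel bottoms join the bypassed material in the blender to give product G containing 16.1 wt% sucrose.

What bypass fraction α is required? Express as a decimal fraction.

0.214

All 2450×0.115 = 281.75 t/h of sucrose reaches G, so G = 281.75/0.161 = 1750 t/h and vapour = 700 t/h.
The evaporator receives (1−α)·2450 of feed at 0.885 water and removes 0.411 of that water:
0.411×0.885×(1−α)×2450 = 700
(1−α) = 700/891.15 = 0.7855;  α = 0.2145.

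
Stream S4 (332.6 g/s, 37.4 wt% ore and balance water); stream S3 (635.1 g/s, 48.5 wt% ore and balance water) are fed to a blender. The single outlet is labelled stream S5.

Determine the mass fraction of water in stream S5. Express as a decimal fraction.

0.553

Total flow out = 332.6 + 635.1 = 967.7 g/s.
water in = 332.6×0.626 + 635.1×0.515 = 535.28 g/s.
water mass fraction in S5 = 535.28/967.7 = 0.553.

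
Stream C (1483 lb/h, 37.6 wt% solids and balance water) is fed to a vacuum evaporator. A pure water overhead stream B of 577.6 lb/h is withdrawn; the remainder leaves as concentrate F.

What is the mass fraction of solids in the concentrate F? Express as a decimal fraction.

0.616

solids is not removed: 1483×0.376 = 557.61 lb/h of solids enters F.
Concentrate = 1483 − 577.6 = 905.4 lb/h.
Mass fraction = 557.61/905.4 = 0.616.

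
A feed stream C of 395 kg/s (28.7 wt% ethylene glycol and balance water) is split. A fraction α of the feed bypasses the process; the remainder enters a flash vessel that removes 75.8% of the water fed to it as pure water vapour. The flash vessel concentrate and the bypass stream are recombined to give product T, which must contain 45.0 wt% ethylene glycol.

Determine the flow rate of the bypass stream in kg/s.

All 395×0.287 = 113.36 kg/s of ethylene glycol reaches T, so T = 113.36/0.450 = 251.92 kg/s and vapour = 143.08 kg/s.
The evaporator receives (1−α)·395 of feed at 0.713 water and removes 0.758 of that water:
0.758×0.713×(1−α)×395 = 143.08
(1−α) = 143.08/213.48 = 0.6702;  α = 0.3298.
Bypass flow = 0.3298×395 = 130.26 kg/s.

130.3 kg/s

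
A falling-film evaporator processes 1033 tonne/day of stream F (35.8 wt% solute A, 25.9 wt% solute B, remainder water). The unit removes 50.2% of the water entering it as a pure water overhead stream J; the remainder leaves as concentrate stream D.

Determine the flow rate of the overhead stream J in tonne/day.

water entering = 1033×0.383 = 395.64 tonne/day; overhead removed = 0.502×395.64 = 198.61 tonne/day.

198.6 tonne/day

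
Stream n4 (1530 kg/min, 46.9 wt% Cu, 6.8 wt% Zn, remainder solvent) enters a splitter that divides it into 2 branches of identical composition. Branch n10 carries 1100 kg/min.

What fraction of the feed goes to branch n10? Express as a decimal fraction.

Fraction to n10 = 1100/1530 = 0.7190.

0.719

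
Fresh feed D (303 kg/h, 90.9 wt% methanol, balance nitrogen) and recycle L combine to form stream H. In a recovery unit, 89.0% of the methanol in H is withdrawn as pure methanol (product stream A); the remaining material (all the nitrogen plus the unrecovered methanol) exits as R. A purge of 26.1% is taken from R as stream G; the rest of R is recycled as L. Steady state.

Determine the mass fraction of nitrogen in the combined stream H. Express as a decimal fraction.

0.2606

nitrogen enters only via D and leaves only via the purge: 303×0.091 = 0.261×(nitrogen in R), and the recovery unit passes all nitrogen, so nitrogen in H = nitrogen in R = 105.64 kg/h.
methanol in H: m_A = 303×0.909 + (1−0.261)·(1−0.890)·m_A, so m_A = 275.43/0.9187 = 299.8 kg/h.
H = 299.8 + 105.64 = 405.44 kg/h.
nitrogen fraction in H = 105.64/405.44 = 0.2606.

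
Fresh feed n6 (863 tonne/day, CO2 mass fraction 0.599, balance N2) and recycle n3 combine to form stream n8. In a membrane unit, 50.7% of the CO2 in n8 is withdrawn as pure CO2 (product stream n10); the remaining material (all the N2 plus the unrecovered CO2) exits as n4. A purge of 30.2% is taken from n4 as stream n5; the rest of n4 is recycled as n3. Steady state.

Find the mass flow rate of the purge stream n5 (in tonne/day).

N2 enters only via n6 and leaves only via the purge: 863×0.401 = 0.302×(N2 in n4), and the membrane unit passes all N2, so N2 in n8 = N2 in n4 = 1145.9 tonne/day.
CO2 in n8: m_A = 863×0.599 + (1−0.302)·(1−0.507)·m_A, so m_A = 516.94/0.6559 = 788.15 tonne/day.
n4 = (1−0.507)×788.15 + 1145.9 = 1534.5 tonne/day.
Purge n5 = 0.302×1534.5 = 463.41 tonne/day.

463.4 tonne/day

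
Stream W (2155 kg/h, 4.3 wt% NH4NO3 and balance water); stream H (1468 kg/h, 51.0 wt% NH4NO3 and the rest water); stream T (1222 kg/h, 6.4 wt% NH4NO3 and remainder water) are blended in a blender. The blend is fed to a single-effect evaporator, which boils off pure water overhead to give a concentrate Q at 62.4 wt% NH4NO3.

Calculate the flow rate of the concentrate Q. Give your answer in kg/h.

NH4NO3 entering = 2155×0.043 + 1468×0.510 + 1222×0.064 = 919.55 kg/h.
All NH4NO3 reports to Q, so Q = 919.55/0.624 = 1473.6 kg/h.

1474 kg/h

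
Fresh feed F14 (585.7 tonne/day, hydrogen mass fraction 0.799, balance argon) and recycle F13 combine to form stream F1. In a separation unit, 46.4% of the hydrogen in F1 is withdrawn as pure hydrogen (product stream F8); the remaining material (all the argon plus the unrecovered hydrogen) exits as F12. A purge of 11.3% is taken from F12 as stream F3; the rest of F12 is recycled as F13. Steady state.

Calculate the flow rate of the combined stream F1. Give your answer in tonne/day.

argon enters only via F14 and leaves only via the purge: 585.7×0.201 = 0.113×(argon in F12), and the separation unit passes all argon, so argon in F1 = argon in F12 = 1041.8 tonne/day.
hydrogen in F1: m_A = 585.7×0.799 + (1−0.113)·(1−0.464)·m_A, so m_A = 467.97/0.5246 = 892.11 tonne/day.
F1 = 892.11 + 1041.8 = 1933.9 tonne/day.

1934 tonne/day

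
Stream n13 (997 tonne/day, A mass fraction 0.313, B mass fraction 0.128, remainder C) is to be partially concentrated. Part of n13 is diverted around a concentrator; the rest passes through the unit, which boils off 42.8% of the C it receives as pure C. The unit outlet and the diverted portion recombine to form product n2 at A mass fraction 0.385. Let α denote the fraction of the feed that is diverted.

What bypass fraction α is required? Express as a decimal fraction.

0.218

All 997×0.313 = 312.06 tonne/day of A reaches n2, so n2 = 312.06/0.385 = 810.55 tonne/day and vapour = 186.45 tonne/day.
The evaporator receives (1−α)·997 of feed at 0.559 C and removes 0.428 of that C:
0.428×0.559×(1−α)×997 = 186.45
(1−α) = 186.45/238.53 = 0.7817;  α = 0.2183.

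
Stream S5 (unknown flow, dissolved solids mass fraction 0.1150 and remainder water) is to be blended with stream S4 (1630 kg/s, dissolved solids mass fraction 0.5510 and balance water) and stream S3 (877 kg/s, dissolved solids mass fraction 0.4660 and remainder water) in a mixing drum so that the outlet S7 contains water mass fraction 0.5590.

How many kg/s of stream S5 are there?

617.3 kg/s

Let S5 be the unknown flow. Total out = 2507 + S5.
water balance: 1200.2 + 0.885·S5 = 0.559·(2507 + S5)
(0.885 − 0.559)·S5 = 0.559×2507 − 1200.2 = 201.23
S5 = 201.23 / 0.326 = 617.25 kg/s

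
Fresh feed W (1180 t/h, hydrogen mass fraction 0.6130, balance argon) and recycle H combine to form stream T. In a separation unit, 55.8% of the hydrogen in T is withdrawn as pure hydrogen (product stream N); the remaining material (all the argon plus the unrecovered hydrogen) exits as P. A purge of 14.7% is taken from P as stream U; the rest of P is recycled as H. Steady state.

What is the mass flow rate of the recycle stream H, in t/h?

argon enters only via W and leaves only via the purge: 1180×0.387 = 0.147×(argon in P), and the separation unit passes all argon, so argon in T = argon in P = 3106.5 t/h.
hydrogen in T: m_A = 1180×0.613 + (1−0.147)·(1−0.558)·m_A, so m_A = 723.34/0.6230 = 1161.1 t/h.
P = (1−0.558)×1161.1 + 3106.5 = 3619.7 t/h.
Recycle H = (1−0.147)×3619.7 = 3087.6 t/h.

3088 t/h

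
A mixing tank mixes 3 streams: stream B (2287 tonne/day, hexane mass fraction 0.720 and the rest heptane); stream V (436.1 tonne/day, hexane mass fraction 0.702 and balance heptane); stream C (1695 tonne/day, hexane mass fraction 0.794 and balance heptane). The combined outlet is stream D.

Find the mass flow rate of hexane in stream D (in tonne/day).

hexane out = hexane in = 2287×0.720 + 436.1×0.702 + 1695×0.794 = 3298.6 tonne/day.

3299 tonne/day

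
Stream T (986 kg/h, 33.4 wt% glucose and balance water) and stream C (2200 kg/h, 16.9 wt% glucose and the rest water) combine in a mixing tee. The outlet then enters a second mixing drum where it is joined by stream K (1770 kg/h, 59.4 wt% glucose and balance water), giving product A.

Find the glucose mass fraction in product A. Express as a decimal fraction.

Overall, product flow = 4956 kg/h.
glucose in = 986×0.334 + 2200×0.169 + 1770×0.594 = 1752.5 kg/h.
glucose fraction in A = 0.354.

0.354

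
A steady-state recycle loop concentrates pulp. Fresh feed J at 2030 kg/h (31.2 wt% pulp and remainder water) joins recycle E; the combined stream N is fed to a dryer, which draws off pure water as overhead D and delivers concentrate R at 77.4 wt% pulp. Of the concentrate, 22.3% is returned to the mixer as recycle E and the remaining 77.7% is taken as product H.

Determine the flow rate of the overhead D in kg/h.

1212 kg/h

Overall pulp balance (none leaves overhead): pulp in fresh feed = pulp in product, i.e. 2030×0.312 = (1−0.223)·R·0.774.
R = 633.36/(0.774×0.777) = 1053.1 kg/h.
Recycle E = 0.223×1053.1 = 234.85 kg/h.
Combined feed N = 2030 + 234.85 = 2264.9 kg/h.
Overhead D = N − R = 2264.9 − 1053.1 = 1211.7 kg/h.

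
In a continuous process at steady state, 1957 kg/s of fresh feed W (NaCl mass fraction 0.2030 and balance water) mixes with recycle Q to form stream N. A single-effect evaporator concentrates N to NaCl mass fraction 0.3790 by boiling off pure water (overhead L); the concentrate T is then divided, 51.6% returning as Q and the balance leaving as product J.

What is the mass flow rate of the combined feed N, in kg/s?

3075 kg/s

Overall NaCl balance (none leaves overhead): NaCl in fresh feed = NaCl in product, i.e. 1957×0.203 = (1−0.516)·T·0.379.
T = 397.27/(0.379×0.484) = 2165.7 kg/s.
Recycle Q = 0.516×2165.7 = 1117.5 kg/s.
Combined feed N = 1957 + 1117.5 = 3074.5 kg/s.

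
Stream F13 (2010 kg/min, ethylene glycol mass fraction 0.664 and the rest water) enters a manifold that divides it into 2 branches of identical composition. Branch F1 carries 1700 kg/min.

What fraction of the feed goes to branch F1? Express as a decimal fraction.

Fraction to F1 = 1700/2010 = 0.8458.

0.846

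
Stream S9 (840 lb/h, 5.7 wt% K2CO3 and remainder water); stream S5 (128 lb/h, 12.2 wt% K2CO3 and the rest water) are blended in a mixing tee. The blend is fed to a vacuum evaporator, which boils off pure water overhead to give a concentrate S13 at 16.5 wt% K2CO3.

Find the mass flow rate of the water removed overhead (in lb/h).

583.2 lb/h

K2CO3 entering = 840×0.057 + 128×0.122 = 63.496 lb/h.
All K2CO3 reports to S13, so S13 = 63.496/0.165 = 384.82 lb/h.
Total feed = 968 lb/h; overhead = 968 − 384.82 = 583.18 lb/h.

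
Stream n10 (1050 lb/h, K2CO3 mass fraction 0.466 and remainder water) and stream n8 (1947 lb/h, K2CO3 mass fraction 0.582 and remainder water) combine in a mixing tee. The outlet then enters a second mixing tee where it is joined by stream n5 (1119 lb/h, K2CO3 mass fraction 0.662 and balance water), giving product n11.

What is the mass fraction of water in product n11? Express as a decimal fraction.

Overall, product flow = 4116 lb/h.
water in = 1050×0.534 + 1947×0.418 + 1119×0.338 = 1752.8 lb/h.
water fraction in n11 = 0.426.

0.426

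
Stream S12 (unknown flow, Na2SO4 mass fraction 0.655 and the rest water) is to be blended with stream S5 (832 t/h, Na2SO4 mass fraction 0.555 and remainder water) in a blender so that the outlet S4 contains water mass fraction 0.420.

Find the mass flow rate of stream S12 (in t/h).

277.3 t/h

Let S12 be the unknown flow. Total out = 832 + S12.
water balance: 370.24 + 0.345·S12 = 0.420·(832 + S12)
(0.345 − 0.420)·S12 = 0.420×832 − 370.24 = -20.8
S12 = -20.8 / -0.075 = 277.33 t/h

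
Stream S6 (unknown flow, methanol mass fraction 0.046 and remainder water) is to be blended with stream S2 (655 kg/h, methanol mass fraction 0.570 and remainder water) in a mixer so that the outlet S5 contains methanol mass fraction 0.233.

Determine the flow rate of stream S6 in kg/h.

Let S6 be the unknown flow. Total out = 655 + S6.
methanol balance: 373.35 + 0.046·S6 = 0.233·(655 + S6)
(0.046 − 0.233)·S6 = 0.233×655 − 373.35 = -220.73
S6 = -220.73 / -0.187 = 1180.4 kg/h

1180 kg/h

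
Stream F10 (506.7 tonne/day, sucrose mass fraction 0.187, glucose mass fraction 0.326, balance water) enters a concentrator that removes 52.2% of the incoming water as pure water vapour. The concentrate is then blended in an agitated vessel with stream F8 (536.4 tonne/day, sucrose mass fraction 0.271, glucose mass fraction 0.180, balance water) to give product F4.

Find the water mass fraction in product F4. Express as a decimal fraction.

0.451

Vapour removed = 0.522×0.487×506.7 = 128.81 tonne/day; concentrate = 377.89 tonne/day.
water reaching the mixer = 117.95 (from concentrate) + 536.4×0.549 = 412.44 tonne/day.
Product flow = 377.89 + 536.4 = 914.29 tonne/day; water fraction = 0.451.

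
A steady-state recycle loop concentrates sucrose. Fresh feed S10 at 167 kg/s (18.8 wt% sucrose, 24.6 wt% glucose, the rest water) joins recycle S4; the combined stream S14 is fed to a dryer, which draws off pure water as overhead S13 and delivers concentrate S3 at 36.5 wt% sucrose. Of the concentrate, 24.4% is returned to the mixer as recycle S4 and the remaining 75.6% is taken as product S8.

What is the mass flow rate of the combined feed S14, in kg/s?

Overall sucrose balance (none leaves overhead): sucrose in fresh feed = sucrose in product, i.e. 167×0.188 = (1−0.244)·S3·0.365.
S3 = 31.396/(0.365×0.756) = 113.78 kg/s.
Recycle S4 = 0.244×113.78 = 27.762 kg/s.
Combined feed S14 = 167 + 27.762 = 194.76 kg/s.

194.8 kg/s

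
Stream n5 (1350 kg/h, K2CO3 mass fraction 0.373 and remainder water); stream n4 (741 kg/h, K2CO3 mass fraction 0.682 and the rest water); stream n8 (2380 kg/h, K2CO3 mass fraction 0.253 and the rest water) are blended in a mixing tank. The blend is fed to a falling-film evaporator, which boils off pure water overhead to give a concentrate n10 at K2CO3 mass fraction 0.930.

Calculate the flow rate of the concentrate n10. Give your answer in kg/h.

1732 kg/h

K2CO3 entering = 1350×0.373 + 741×0.682 + 2380×0.253 = 1611.1 kg/h.
All K2CO3 reports to n10, so n10 = 1611.1/0.930 = 1732.3 kg/h.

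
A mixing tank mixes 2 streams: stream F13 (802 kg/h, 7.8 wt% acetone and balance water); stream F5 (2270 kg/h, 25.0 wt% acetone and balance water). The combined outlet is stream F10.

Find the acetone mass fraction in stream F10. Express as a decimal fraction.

0.205

Total flow out = 802 + 2270 = 3072 kg/h.
acetone in = 802×0.078 + 2270×0.250 = 630.06 kg/h.
acetone mass fraction in F10 = 630.06/3072 = 0.205.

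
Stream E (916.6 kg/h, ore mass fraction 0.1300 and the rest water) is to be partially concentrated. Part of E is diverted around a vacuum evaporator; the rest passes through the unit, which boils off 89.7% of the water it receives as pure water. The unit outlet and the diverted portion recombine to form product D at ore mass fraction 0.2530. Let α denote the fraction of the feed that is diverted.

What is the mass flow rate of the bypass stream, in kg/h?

All 916.6×0.130 = 119.16 kg/h of ore reaches D, so D = 119.16/0.253 = 470.98 kg/h and vapour = 445.62 kg/h.
The evaporator receives (1−α)·916.6 of feed at 0.870 water and removes 0.897 of that water:
0.897×0.870×(1−α)×916.6 = 445.62
(1−α) = 445.62/715.31 = 0.6230;  α = 0.3770.
Bypass flow = 0.3770×916.6 = 345.58 kg/h.

345.6 kg/h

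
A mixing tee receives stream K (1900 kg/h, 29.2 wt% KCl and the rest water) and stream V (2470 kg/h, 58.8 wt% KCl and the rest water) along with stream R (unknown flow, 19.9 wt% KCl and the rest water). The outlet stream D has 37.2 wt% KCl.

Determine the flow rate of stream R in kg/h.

2205 kg/h

Let R be the unknown flow. Total out = 4370 + R.
KCl balance: 2007.2 + 0.199·R = 0.372·(4370 + R)
(0.199 − 0.372)·R = 0.372×4370 − 2007.2 = -381.52
R = -381.52 / -0.173 = 2205.3 kg/h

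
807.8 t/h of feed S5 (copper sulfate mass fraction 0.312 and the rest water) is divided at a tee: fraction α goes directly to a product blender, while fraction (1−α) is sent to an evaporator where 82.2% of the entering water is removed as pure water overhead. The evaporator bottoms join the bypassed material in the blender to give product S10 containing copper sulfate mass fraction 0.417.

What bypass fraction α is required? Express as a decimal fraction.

All 807.8×0.312 = 252.03 t/h of copper sulfate reaches S10, so S10 = 252.03/0.417 = 604.4 t/h and vapour = 203.4 t/h.
The evaporator receives (1−α)·807.8 of feed at 0.688 water and removes 0.822 of that water:
0.822×0.688×(1−α)×807.8 = 203.4
(1−α) = 203.4/456.84 = 0.4452;  α = 0.5548.

0.555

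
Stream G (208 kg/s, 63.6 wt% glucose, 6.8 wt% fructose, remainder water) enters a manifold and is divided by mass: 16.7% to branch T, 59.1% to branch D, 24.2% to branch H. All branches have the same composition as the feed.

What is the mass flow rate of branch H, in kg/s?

50.34 kg/s

Branch H flow = 0.242×208 = 50.336 kg/s.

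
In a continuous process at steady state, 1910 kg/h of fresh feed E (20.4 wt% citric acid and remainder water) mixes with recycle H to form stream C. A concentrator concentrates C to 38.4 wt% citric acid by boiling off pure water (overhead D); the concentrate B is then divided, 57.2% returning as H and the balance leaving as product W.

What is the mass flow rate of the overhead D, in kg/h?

895.3 kg/h

Overall citric acid balance (none leaves overhead): citric acid in fresh feed = citric acid in product, i.e. 1910×0.204 = (1−0.572)·B·0.384.
B = 389.64/(0.384×0.428) = 2370.8 kg/h.
Recycle H = 0.572×2370.8 = 1356.1 kg/h.
Combined feed C = 1910 + 1356.1 = 3266.1 kg/h.
Overhead D = C − B = 3266.1 − 2370.8 = 895.31 kg/h.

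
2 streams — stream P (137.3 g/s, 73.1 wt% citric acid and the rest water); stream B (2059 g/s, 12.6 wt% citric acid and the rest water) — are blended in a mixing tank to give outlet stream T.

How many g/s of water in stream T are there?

water out = water in = 137.3×0.269 + 2059×0.874 = 1836.5 g/s.

1836 g/s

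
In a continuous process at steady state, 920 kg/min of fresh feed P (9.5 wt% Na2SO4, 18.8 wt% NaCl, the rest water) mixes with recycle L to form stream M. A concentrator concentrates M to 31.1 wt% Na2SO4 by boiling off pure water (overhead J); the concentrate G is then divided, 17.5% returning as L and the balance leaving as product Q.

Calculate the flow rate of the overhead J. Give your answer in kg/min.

Overall Na2SO4 balance (none leaves overhead): Na2SO4 in fresh feed = Na2SO4 in product, i.e. 920×0.095 = (1−0.175)·G·0.311.
G = 87.4/(0.311×0.825) = 340.64 kg/min.
Recycle L = 0.175×340.64 = 59.612 kg/min.
Combined feed M = 920 + 59.612 = 979.61 kg/min.
Overhead J = M − G = 979.61 − 340.64 = 638.97 kg/min.

639 kg/min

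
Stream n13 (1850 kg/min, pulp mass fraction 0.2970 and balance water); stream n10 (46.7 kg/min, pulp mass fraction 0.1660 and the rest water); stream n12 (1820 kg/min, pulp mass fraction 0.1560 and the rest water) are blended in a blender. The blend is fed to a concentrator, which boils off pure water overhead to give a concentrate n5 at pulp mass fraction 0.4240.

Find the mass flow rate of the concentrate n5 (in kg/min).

1984 kg/min

pulp entering = 1850×0.297 + 46.7×0.166 + 1820×0.156 = 841.12 kg/min.
All pulp reports to n5, so n5 = 841.12/0.424 = 1983.8 kg/min.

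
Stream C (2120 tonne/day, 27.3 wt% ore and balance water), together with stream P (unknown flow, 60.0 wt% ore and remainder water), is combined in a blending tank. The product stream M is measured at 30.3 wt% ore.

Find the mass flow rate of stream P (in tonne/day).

214.1 tonne/day

Let P be the unknown flow. Total out = 2120 + P.
ore balance: 578.76 + 0.600·P = 0.303·(2120 + P)
(0.600 − 0.303)·P = 0.303×2120 − 578.76 = 63.6
P = 63.6 / 0.297 = 214.14 tonne/day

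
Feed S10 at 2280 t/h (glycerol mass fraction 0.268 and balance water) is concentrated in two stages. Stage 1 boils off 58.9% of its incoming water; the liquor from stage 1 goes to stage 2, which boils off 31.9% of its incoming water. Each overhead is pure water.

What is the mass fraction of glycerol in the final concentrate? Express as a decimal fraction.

water in feed = 2280×0.732 = 1669 t/h.
After stage 1: water left = (1−0.589)×1669 = 685.94; stream total = 1297 t/h.
After stage 2: water left = (1−0.319)×685.94 = 467.13; final concentrate = 1078.2 t/h.
glycerol fraction = 611.04/1078.2 = 0.567.

0.567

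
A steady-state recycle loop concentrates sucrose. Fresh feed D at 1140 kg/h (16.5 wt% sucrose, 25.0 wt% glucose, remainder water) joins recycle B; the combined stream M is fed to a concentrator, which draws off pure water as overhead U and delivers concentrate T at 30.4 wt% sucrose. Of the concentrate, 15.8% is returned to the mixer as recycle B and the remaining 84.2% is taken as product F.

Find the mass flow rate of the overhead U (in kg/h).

Overall sucrose balance (none leaves overhead): sucrose in fresh feed = sucrose in product, i.e. 1140×0.165 = (1−0.158)·T·0.304.
T = 188.1/(0.304×0.842) = 734.86 kg/h.
Recycle B = 0.158×734.86 = 116.11 kg/h.
Combined feed M = 1140 + 116.11 = 1256.1 kg/h.
Overhead U = M − T = 1256.1 − 734.86 = 521.25 kg/h.

521.2 kg/h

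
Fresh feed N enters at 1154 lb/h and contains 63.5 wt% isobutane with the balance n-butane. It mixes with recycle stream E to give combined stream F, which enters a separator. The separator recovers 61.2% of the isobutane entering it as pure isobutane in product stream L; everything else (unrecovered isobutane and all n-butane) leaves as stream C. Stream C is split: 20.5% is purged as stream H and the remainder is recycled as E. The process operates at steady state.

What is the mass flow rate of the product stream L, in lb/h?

648.5 lb/h

isobutane in F: m_A = 1154×0.635 + (1−0.205)·(1−0.612)·m_A, so m_A = 732.79/0.6915 = 1059.6 lb/h.
Product L = 0.612×1059.6 = 648.51 lb/h.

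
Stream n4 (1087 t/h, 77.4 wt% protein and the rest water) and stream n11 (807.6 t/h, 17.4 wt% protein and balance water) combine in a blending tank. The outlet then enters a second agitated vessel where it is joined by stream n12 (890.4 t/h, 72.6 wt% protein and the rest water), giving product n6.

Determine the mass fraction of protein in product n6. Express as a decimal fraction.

0.585

Overall, product flow = 2785 t/h.
protein in = 1087×0.774 + 807.6×0.174 + 890.4×0.726 = 1628.3 t/h.
protein fraction in n6 = 0.585.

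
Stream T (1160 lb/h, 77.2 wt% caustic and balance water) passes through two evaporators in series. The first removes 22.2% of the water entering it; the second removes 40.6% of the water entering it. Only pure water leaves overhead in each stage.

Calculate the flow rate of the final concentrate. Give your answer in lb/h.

water in feed = 1160×0.228 = 264.48 lb/h.
After stage 1: water left = (1−0.222)×264.48 = 205.77; stream total = 1101.3 lb/h.
After stage 2: water left = (1−0.406)×205.77 = 122.22; final concentrate = 1017.7 lb/h.

1018 lb/h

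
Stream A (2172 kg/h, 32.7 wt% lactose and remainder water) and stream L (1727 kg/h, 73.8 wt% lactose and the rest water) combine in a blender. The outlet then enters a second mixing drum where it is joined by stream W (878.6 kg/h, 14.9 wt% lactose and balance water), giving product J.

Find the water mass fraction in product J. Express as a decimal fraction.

Overall, product flow = 4777.6 kg/h.
water in = 2172×0.673 + 1727×0.262 + 878.6×0.851 = 2661.9 kg/h.
water fraction in J = 0.557.

0.557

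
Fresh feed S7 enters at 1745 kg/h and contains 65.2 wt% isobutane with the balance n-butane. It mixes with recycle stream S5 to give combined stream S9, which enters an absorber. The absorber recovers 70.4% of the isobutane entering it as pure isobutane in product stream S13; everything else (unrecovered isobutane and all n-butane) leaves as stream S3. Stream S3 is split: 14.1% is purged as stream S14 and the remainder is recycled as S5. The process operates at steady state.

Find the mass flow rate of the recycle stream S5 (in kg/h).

n-butane enters only via S7 and leaves only via the purge: 1745×0.348 = 0.141×(n-butane in S3), and the absorber passes all n-butane, so n-butane in S9 = n-butane in S3 = 4306.8 kg/h.
isobutane in S9: m_A = 1745×0.652 + (1−0.141)·(1−0.704)·m_A, so m_A = 1137.7/0.7457 = 1525.7 kg/h.
S3 = (1−0.704)×1525.7 + 4306.8 = 4758.4 kg/h.
Recycle S5 = (1−0.141)×4758.4 = 4087.5 kg/h.

4087 kg/h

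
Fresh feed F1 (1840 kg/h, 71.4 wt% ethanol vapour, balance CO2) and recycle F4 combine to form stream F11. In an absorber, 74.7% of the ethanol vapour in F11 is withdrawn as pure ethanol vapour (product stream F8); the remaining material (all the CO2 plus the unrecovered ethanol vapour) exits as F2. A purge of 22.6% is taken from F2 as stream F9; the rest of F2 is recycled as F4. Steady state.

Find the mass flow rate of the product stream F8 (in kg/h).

ethanol vapour in F11: m_A = 1840×0.714 + (1−0.226)·(1−0.747)·m_A, so m_A = 1313.8/0.8042 = 1633.7 kg/h.
Product F8 = 0.747×1633.7 = 1220.4 kg/h.

1220 kg/h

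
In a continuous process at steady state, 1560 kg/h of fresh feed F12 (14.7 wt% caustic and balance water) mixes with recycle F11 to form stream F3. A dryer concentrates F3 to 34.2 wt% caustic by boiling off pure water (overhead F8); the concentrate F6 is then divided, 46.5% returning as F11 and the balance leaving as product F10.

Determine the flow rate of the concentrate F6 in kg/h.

1253 kg/h

Overall caustic balance (none leaves overhead): caustic in fresh feed = caustic in product, i.e. 1560×0.147 = (1−0.465)·F6·0.342.
F6 = 229.32/(0.342×0.535) = 1253.3 kg/h.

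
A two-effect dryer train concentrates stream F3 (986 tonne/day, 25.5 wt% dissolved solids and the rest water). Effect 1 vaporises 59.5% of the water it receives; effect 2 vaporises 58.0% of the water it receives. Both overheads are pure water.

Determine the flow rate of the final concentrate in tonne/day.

water in feed = 986×0.745 = 734.57 tonne/day.
After stage 1: water left = (1−0.595)×734.57 = 297.5; stream total = 548.93 tonne/day.
After stage 2: water left = (1−0.580)×297.5 = 124.95; final concentrate = 376.38 tonne/day.

376.4 tonne/day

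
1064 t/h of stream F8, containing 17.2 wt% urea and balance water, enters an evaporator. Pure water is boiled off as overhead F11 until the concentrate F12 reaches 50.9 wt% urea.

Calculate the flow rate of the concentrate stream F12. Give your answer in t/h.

urea is conserved: 1064×0.172 = 183.01 t/h all reports to the concentrate.
Concentrate = 183.01/(target fraction) = 359.54 t/h.

359.5 t/h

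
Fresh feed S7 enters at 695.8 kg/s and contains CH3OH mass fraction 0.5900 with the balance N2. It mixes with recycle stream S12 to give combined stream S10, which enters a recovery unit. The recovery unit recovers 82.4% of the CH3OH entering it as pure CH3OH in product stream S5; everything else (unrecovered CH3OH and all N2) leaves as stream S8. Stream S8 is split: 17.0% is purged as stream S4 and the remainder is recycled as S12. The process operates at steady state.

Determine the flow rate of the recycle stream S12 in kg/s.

1463 kg/s

N2 enters only via S7 and leaves only via the purge: 695.8×0.410 = 0.170×(N2 in S8), and the recovery unit passes all N2, so N2 in S10 = N2 in S8 = 1678.1 kg/s.
CH3OH in S10: m_A = 695.8×0.590 + (1−0.170)·(1−0.824)·m_A, so m_A = 410.52/0.8539 = 480.75 kg/s.
S8 = (1−0.824)×480.75 + 1678.1 = 1762.7 kg/s.
Recycle S12 = (1−0.170)×1762.7 = 1463.1 kg/s.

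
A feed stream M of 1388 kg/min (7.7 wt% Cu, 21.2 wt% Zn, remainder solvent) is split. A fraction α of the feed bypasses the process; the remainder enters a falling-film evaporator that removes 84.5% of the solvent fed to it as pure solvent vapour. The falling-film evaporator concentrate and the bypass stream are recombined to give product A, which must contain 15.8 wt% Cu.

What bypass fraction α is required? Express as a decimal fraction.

All 1388×0.077 = 106.88 kg/min of Cu reaches A, so A = 106.88/0.158 = 676.43 kg/min and vapour = 711.57 kg/min.
The evaporator receives (1−α)·1388 of feed at 0.711 solvent and removes 0.845 of that solvent:
0.845×0.711×(1−α)×1388 = 711.57
(1−α) = 711.57/833.9 = 0.8533;  α = 0.1467.

0.147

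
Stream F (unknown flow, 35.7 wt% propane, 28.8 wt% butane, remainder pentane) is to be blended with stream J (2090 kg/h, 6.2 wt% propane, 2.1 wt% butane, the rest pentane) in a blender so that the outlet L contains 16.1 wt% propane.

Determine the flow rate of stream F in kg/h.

Let F be the unknown flow. Total out = 2090 + F.
propane balance: 129.58 + 0.357·F = 0.161·(2090 + F)
(0.357 − 0.161)·F = 0.161×2090 − 129.58 = 206.91
F = 206.91 / 0.196 = 1055.7 kg/h

1056 kg/h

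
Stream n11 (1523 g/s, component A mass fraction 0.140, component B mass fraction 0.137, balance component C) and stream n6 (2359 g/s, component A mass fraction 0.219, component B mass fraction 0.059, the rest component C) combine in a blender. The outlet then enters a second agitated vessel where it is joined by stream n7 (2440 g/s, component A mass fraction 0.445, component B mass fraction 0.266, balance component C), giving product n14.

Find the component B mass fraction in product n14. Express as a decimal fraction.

Overall, product flow = 6322 g/s.
component B in = 1523×0.137 + 2359×0.059 + 2440×0.266 = 996.87 g/s.
component B fraction in n14 = 0.158.

0.158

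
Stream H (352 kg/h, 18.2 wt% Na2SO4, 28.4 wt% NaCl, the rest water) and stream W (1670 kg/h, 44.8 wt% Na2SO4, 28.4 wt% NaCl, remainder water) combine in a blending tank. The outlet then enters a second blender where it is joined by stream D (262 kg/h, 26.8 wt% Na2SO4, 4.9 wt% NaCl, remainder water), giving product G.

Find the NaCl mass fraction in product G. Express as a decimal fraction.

Overall, product flow = 2284 kg/h.
NaCl in = 352×0.284 + 1670×0.284 + 262×0.049 = 587.09 kg/h.
NaCl fraction in G = 0.257.

0.257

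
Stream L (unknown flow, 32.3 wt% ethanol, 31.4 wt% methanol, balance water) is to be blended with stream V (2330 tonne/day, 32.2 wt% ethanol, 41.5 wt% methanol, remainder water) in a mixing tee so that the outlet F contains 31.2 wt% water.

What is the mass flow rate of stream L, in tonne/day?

Let L be the unknown flow. Total out = 2330 + L.
water balance: 612.79 + 0.363·L = 0.312·(2330 + L)
(0.363 − 0.312)·L = 0.312×2330 − 612.79 = 114.17
L = 114.17 / 0.051 = 2238.6 tonne/day

2239 tonne/day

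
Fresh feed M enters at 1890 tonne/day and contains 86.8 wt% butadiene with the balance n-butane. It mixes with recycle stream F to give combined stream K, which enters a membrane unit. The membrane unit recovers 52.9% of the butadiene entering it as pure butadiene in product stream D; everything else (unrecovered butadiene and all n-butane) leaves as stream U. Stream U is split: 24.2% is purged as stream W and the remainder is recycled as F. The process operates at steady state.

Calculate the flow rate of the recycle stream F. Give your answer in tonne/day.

n-butane enters only via M and leaves only via the purge: 1890×0.132 = 0.242×(n-butane in U), and the membrane unit passes all n-butane, so n-butane in K = n-butane in U = 1030.9 tonne/day.
butadiene in K: m_A = 1890×0.868 + (1−0.242)·(1−0.529)·m_A, so m_A = 1640.5/0.6430 = 2551.4 tonne/day.
U = (1−0.529)×2551.4 + 1030.9 = 2232.6 tonne/day.
Recycle F = (1−0.242)×2232.6 = 1692.3 tonne/day.

1692 tonne/day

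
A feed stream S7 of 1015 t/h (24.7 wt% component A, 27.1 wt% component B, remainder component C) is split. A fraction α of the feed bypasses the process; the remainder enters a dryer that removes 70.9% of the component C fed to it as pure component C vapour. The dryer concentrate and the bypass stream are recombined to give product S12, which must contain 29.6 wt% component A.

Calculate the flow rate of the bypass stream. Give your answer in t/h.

All 1015×0.247 = 250.7 t/h of component A reaches S12, so S12 = 250.7/0.296 = 846.98 t/h and vapour = 168.02 t/h.
The evaporator receives (1−α)·1015 of feed at 0.482 component C and removes 0.709 of that component C:
0.709×0.482×(1−α)×1015 = 168.02
(1−α) = 168.02/346.86 = 0.4844;  α = 0.5156.
Bypass flow = 0.5156×1015 = 523.33 t/h.

523.3 t/h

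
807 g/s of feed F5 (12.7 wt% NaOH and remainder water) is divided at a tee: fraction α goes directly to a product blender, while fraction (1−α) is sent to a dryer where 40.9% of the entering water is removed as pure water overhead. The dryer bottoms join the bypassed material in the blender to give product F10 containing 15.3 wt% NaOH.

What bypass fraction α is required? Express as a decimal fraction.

All 807×0.127 = 102.49 g/s of NaOH reaches F10, so F10 = 102.49/0.153 = 669.86 g/s and vapour = 137.14 g/s.
The evaporator receives (1−α)·807 of feed at 0.873 water and removes 0.409 of that water:
0.409×0.873×(1−α)×807 = 137.14
(1−α) = 137.14/288.14 = 0.4759;  α = 0.5241.

0.524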